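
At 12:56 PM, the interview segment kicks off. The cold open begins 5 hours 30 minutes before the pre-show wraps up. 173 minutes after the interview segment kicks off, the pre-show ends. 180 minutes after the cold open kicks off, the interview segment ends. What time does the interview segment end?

1:19 PM

The pre-show ends at 12:56 PM + 173 min = 3:49 PM.
The cold open starts at 3:49 PM − 330 min = 10:19 AM.
The interview segment ends at 10:19 AM + 180 min = 1:19 PM.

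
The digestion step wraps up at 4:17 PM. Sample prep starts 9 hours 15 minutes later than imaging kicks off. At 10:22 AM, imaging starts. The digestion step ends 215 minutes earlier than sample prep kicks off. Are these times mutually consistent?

No

Sample prep starts at 10:22 AM + 555 min = 7:37 PM.
The digestion step ends at 7:37 PM − 215 min = 4:02 PM.
But the digestion step is also said to end at 4:17 PM — a 15-minute conflict.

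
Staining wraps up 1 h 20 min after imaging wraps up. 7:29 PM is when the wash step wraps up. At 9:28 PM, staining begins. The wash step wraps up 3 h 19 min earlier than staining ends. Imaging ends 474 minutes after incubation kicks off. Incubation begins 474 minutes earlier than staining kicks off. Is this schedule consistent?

Incubation starts at 9:28 PM − 474 min = 1:34 PM.
Imaging ends at 1:34 PM + 474 min = 9:28 PM.
Staining ends at 9:28 PM + 80 min = 10:48 PM.
The wash step ends at 10:48 PM − 199 min = 7:29 PM.
That matches the stated 7:29 PM, so the schedule is consistent.

Yes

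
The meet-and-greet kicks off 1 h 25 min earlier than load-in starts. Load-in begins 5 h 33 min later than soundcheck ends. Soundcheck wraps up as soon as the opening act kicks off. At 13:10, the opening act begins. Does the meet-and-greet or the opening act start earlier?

Soundcheck ends at 13:10.
Load-in starts at 13:10 + 333 min = 18:43.
The meet-and-greet starts at 18:43 − 85 min = 17:18.
The meet-and-greet starts at 17:18 and the opening act starts at 13:10, so the opening act is first.

the opening act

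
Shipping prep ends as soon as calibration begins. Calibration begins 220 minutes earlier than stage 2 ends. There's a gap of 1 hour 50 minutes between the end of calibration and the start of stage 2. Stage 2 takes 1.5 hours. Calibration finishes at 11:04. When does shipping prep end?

10:44

Stage 2 starts at 11:04 + 110 min = 12:54.
Stage 2 ends at 12:54 + 90 min = 14:24.
Calibration starts at 14:24 − 220 min = 10:44.
So shipping prep ends at 10:44.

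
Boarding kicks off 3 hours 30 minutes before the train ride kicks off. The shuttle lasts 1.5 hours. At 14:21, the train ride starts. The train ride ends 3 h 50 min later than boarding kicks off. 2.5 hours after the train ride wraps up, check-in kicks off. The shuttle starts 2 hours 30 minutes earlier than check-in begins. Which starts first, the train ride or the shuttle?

Boarding starts at 14:21 − 210 min = 10:51.
The train ride ends at 10:51 + 230 min = 14:41.
Check-in starts at 14:41 + 150 min = 17:11.
The shuttle starts at 17:11 − 150 min = 14:41.
The train ride starts at 14:21 and the shuttle starts at 14:41, so the train ride is first.

the train ride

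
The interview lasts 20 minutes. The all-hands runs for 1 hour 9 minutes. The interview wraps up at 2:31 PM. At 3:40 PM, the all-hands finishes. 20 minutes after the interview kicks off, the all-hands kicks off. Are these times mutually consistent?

The interview starts at 2:31 PM − 20 min = 2:11 PM.
The all-hands starts at 2:11 PM + 20 min = 2:31 PM.
The all-hands ends at 2:31 PM + 69 min = 3:40 PM.
That matches the stated 3:40 PM, so the schedule is consistent.

Yes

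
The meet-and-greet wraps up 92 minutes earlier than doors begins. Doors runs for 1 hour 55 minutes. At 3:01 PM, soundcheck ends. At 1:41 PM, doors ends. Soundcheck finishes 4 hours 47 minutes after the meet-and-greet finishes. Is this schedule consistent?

Yes

Doors starts at 1:41 PM − 115 min = 11:46 AM.
The meet-and-greet ends at 11:46 AM − 92 min = 10:14 AM.
Soundcheck ends at 10:14 AM + 287 min = 3:01 PM.
That matches the stated 3:01 PM, so the schedule is consistent.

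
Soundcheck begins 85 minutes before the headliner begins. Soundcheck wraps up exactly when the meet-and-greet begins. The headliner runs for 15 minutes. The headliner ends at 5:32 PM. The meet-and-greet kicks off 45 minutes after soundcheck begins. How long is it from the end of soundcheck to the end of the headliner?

55 minutes

The headliner starts at 5:32 PM − 15 min = 5:17 PM.
Soundcheck starts at 5:17 PM − 85 min = 3:52 PM.
The meet-and-greet starts at 3:52 PM + 45 min = 4:37 PM.
So soundcheck ends at 4:37 PM.
From 4:37 PM to 5:32 PM is 55 minutes.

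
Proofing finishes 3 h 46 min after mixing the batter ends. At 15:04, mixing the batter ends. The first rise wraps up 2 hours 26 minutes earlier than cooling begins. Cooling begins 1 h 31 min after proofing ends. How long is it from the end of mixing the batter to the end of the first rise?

171 minutes

Proofing ends at 15:04 + 226 min = 18:50.
Cooling starts at 18:50 + 91 min = 20:21.
The first rise ends at 20:21 − 146 min = 17:55.
From 15:04 to 17:55 is 171 minutes.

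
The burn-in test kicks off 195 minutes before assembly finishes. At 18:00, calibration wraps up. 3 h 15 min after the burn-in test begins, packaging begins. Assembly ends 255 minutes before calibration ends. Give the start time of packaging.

13:45

Assembly ends at 18:00 − 255 min = 13:45.
The burn-in test starts at 13:45 − 195 min = 10:30.
Packaging starts at 10:30 + 195 min = 13:45.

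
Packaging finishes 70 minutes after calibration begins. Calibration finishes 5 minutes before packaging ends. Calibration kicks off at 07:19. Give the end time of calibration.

08:24

Packaging ends at 07:19 + 70 min = 08:29.
Calibration ends at 08:29 − 5 min = 08:24.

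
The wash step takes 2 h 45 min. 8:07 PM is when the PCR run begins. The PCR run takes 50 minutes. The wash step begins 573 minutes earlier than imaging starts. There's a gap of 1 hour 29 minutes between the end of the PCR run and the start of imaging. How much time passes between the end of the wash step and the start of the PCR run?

The PCR run ends at 8:07 PM + 50 min = 8:57 PM.
Imaging starts at 8:57 PM + 89 min = 10:26 PM.
The wash step starts at 10:26 PM − 573 min = 12:53 PM.
The wash step ends at 12:53 PM + 165 min = 3:38 PM.
From 3:38 PM to 8:07 PM is 4 h 29 min.

4 h 29 min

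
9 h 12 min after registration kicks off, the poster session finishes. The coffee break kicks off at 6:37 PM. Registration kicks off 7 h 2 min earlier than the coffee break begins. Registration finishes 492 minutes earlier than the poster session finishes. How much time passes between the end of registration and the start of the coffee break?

Registration starts at 6:37 PM − 422 min = 11:35 AM.
The poster session ends at 11:35 AM + 552 min = 8:47 PM.
Registration ends at 8:47 PM − 492 min = 12:35 PM.
From 12:35 PM to 6:37 PM is 362 minutes.

362 minutes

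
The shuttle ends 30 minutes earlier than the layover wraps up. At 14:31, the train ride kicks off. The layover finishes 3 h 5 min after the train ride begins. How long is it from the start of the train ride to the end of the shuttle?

The layover ends at 14:31 + 185 min = 17:36.
The shuttle ends at 17:36 − 30 min = 17:06.
From 14:31 to 17:06 is 2 h 35 min.

2 h 35 min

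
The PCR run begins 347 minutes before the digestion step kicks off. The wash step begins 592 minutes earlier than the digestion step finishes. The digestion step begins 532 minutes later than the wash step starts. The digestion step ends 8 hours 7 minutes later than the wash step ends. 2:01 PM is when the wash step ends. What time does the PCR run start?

3:21 PM

The digestion step ends at 2:01 PM + 487 min = 10:08 PM.
The wash step starts at 10:08 PM − 592 min = 12:16 PM.
The digestion step starts at 12:16 PM + 532 min = 9:08 PM.
The PCR run starts at 9:08 PM − 347 min = 3:21 PM.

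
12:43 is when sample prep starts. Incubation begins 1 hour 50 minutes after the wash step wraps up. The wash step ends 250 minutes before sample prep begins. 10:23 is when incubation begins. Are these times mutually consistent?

The wash step ends at 12:43 − 250 min = 08:33.
Incubation starts at 08:33 + 110 min = 10:23.
That matches the stated 10:23, so the schedule is consistent.

Yes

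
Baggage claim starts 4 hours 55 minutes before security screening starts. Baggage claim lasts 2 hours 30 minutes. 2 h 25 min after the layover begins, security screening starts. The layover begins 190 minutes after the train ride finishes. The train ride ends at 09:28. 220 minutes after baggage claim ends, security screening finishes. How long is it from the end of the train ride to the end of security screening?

6 h 50 min

The layover starts at 09:28 + 190 min = 12:38.
Security screening starts at 12:38 + 145 min = 15:03.
Baggage claim starts at 15:03 − 295 min = 10:08.
Baggage claim ends at 10:08 + 150 min = 12:38.
Security screening ends at 12:38 + 220 min = 16:18.
From 09:28 to 16:18 is 6 h 50 min.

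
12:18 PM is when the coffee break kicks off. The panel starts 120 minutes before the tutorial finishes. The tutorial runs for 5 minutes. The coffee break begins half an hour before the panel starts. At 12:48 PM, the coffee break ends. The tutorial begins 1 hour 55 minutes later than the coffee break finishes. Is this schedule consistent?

The tutorial starts at 12:48 PM + 115 min = 2:43 PM.
The tutorial ends at 2:43 PM + 5 min = 2:48 PM.
The panel starts at 2:48 PM − 120 min = 12:48 PM.
The coffee break starts at 12:48 PM − 30 min = 12:18 PM.
That matches the stated 12:18 PM, so the schedule is consistent.

Yes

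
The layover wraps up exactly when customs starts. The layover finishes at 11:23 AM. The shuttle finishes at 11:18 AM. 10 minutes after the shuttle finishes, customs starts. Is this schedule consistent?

No

Customs starts at 11:18 AM + 10 min = 11:28 AM.
So the layover ends at 11:28 AM.
But the layover is also said to end at 11:23 AM — a 5-minute conflict.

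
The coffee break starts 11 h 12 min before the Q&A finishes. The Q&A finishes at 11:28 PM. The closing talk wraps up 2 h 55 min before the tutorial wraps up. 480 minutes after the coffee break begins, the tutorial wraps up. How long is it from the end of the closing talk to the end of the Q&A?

6 h 7 min

The coffee break starts at 11:28 PM − 672 min = 12:16 PM.
The tutorial ends at 12:16 PM + 480 min = 8:16 PM.
The closing talk ends at 8:16 PM − 175 min = 5:21 PM.
From 5:21 PM to 11:28 PM is 6 h 7 min.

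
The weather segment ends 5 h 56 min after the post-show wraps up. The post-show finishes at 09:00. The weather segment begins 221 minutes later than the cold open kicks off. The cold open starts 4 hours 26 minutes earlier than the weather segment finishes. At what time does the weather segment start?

14:11

The weather segment ends at 09:00 + 356 min = 14:56.
The cold open starts at 14:56 − 266 min = 10:30.
The weather segment starts at 10:30 + 221 min = 14:11.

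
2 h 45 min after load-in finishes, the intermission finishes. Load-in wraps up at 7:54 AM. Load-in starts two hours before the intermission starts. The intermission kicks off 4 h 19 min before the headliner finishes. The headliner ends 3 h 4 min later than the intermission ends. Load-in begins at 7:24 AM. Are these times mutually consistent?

The intermission ends at 7:54 AM + 165 min = 10:39 AM.
The headliner ends at 10:39 AM + 184 min = 1:43 PM.
The intermission starts at 1:43 PM − 259 min = 9:24 AM.
Load-in starts at 9:24 AM − 120 min = 7:24 AM.
That matches the stated 7:24 AM, so the schedule is consistent.

Yes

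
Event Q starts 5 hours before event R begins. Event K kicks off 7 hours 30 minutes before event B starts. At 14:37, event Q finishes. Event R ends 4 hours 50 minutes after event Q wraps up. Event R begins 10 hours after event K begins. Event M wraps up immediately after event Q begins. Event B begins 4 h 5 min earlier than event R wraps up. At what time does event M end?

Event R ends at 14:37 + 290 min = 19:27.
Event B starts at 19:27 − 245 min = 15:22.
Event K starts at 15:22 − 450 min = 07:52.
Event R starts at 07:52 + 600 min = 17:52.
Event Q starts at 17:52 − 300 min = 12:52.
So event M ends at 12:52.

12:52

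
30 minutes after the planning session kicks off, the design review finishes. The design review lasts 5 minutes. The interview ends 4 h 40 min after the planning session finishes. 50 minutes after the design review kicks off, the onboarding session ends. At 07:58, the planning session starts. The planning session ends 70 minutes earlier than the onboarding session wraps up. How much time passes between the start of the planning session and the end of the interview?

The design review ends at 07:58 + 30 min = 08:28.
The design review starts at 08:28 − 5 min = 08:23.
The onboarding session ends at 08:23 + 50 min = 09:13.
The planning session ends at 09:13 − 70 min = 08:03.
The interview ends at 08:03 + 280 min = 12:43.
From 07:58 to 12:43 is 285 minutes.

285 minutes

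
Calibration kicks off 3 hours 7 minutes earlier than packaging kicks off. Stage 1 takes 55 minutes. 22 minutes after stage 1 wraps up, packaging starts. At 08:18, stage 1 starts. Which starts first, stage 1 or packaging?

stage 1

Stage 1 ends at 08:18 + 55 min = 09:13.
Packaging starts at 09:13 + 22 min = 09:35.
Stage 1 starts at 08:18 and packaging starts at 09:35, so stage 1 is first.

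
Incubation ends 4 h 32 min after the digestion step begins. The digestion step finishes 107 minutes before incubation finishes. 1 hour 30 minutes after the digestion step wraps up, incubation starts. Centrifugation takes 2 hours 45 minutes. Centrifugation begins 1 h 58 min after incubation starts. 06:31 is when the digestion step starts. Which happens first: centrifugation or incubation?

incubation

Incubation ends at 06:31 + 272 min = 11:03.
The digestion step ends at 11:03 − 107 min = 09:16.
Incubation starts at 09:16 + 90 min = 10:46.
Centrifugation starts at 10:46 + 118 min = 12:44.
Centrifugation starts at 12:44 and incubation starts at 10:46, so incubation is first.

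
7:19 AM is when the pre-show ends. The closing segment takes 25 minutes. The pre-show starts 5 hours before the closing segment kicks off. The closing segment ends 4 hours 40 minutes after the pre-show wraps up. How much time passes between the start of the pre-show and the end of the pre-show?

45 minutes

The closing segment ends at 7:19 AM + 280 min = 11:59 AM.
The closing segment starts at 11:59 AM − 25 min = 11:34 AM.
The pre-show starts at 11:34 AM − 300 min = 6:34 AM.
From 6:34 AM to 7:19 AM is 45 minutes.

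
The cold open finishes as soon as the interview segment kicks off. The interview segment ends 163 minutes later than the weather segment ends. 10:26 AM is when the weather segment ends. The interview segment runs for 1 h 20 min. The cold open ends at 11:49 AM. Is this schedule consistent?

Yes

The interview segment ends at 10:26 AM + 163 min = 1:09 PM.
The interview segment starts at 1:09 PM − 80 min = 11:49 AM.
So the cold open ends at 11:49 AM.
That matches the stated 11:49 AM, so the schedule is consistent.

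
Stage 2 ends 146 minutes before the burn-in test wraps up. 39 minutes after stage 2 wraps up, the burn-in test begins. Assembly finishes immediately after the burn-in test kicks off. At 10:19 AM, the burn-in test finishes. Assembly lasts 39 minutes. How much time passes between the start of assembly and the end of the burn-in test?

2 h 26 min

Stage 2 ends at 10:19 AM − 146 min = 7:53 AM.
The burn-in test starts at 7:53 AM + 39 min = 8:32 AM.
So assembly ends at 8:32 AM.
Assembly starts at 8:32 AM − 39 min = 7:53 AM.
From 7:53 AM to 10:19 AM is 2 h 26 min.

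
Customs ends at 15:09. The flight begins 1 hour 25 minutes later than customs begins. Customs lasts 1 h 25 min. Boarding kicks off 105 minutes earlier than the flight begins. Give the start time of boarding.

Customs starts at 15:09 − 85 min = 13:44.
The flight starts at 13:44 + 85 min = 15:09.
Boarding starts at 15:09 − 105 min = 13:24.

13:24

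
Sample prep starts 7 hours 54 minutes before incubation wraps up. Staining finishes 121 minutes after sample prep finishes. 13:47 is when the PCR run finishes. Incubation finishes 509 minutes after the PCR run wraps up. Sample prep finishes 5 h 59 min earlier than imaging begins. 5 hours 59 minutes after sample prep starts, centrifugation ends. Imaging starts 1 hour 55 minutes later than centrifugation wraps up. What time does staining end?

18:18

Incubation ends at 13:47 + 509 min = 22:16.
Sample prep starts at 22:16 − 474 min = 14:22.
Centrifugation ends at 14:22 + 359 min = 20:21.
Imaging starts at 20:21 + 115 min = 22:16.
Sample prep ends at 22:16 − 359 min = 16:17.
Staining ends at 16:17 + 121 min = 18:18.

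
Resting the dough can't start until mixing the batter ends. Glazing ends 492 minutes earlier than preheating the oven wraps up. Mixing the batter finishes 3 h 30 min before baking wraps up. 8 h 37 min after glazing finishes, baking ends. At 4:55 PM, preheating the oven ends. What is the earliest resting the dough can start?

1:50 PM

Glazing ends at 4:55 PM − 492 min = 8:43 AM.
Baking ends at 8:43 AM + 517 min = 5:20 PM.
Mixing the batter ends at 5:20 PM − 210 min = 1:50 PM.
Resting the dough is bounded by mixing the batter, so the earliest it can start is 1:50 PM.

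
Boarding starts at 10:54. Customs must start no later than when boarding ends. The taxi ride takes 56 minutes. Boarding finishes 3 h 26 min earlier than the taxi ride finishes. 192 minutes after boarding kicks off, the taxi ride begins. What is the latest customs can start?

The taxi ride starts at 10:54 + 192 min = 14:06.
The taxi ride ends at 14:06 + 56 min = 15:02.
Boarding ends at 15:02 − 206 min = 11:36.
Customs is bounded by boarding, so the latest it can start is 11:36.

11:36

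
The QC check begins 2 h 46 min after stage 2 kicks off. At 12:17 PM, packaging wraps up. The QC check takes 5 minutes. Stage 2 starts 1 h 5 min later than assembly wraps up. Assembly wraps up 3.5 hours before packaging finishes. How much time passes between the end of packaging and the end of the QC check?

26 minutes

Assembly ends at 12:17 PM − 210 min = 8:47 AM.
Stage 2 starts at 8:47 AM + 65 min = 9:52 AM.
The QC check starts at 9:52 AM + 166 min = 12:38 PM.
The QC check ends at 12:38 PM + 5 min = 12:43 PM.
From 12:17 PM to 12:43 PM is 26 minutes.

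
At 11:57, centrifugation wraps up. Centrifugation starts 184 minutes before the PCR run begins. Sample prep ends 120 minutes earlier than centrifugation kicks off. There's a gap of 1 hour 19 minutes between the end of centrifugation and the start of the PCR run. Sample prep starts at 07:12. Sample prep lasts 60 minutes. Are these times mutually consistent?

The PCR run starts at 11:57 + 79 min = 13:16.
Centrifugation starts at 13:16 − 184 min = 10:12.
Sample prep ends at 10:12 − 120 min = 08:12.
Sample prep starts at 08:12 − 60 min = 07:12.
That matches the stated 07:12, so the schedule is consistent.

Yes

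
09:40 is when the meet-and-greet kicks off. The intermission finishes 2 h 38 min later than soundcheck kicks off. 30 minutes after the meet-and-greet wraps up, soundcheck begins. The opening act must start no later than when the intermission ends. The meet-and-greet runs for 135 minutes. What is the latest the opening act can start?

The meet-and-greet ends at 09:40 + 135 min = 11:55.
Soundcheck starts at 11:55 + 30 min = 12:25.
The intermission ends at 12:25 + 158 min = 15:03.
The opening act is bounded by the intermission, so the latest it can start is 15:03.

15:03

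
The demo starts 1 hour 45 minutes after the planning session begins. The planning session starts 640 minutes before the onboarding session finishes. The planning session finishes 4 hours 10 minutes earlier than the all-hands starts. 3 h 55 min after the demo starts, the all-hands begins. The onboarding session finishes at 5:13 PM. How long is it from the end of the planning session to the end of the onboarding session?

550 minutes

The planning session starts at 5:13 PM − 640 min = 6:33 AM.
The demo starts at 6:33 AM + 105 min = 8:18 AM.
The all-hands starts at 8:18 AM + 235 min = 12:13 PM.
The planning session ends at 12:13 PM − 250 min = 8:03 AM.
From 8:03 AM to 5:13 PM is 550 minutes.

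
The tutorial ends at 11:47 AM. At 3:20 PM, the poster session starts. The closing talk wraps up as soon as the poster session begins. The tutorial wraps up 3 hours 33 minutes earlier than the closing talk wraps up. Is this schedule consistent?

Yes

The closing talk ends at 3:20 PM.
The tutorial ends at 3:20 PM − 213 min = 11:47 AM.
That matches the stated 11:47 AM, so the schedule is consistent.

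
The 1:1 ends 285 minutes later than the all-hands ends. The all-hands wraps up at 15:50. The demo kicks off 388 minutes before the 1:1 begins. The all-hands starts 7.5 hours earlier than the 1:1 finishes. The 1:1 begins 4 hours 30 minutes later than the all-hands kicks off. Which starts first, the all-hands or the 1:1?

The 1:1 ends at 15:50 + 285 min = 20:35.
The all-hands starts at 20:35 − 450 min = 13:05.
The 1:1 starts at 13:05 + 270 min = 17:35.
The all-hands starts at 13:05 and the 1:1 starts at 17:35, so the all-hands is first.

the all-hands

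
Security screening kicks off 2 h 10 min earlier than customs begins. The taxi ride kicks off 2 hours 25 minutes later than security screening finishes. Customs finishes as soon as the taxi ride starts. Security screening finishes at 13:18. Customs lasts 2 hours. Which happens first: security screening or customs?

security screening

The taxi ride starts at 13:18 + 145 min = 15:43.
So customs ends at 15:43.
Customs starts at 15:43 − 120 min = 13:43.
Security screening starts at 13:43 − 130 min = 11:33.
Security screening starts at 11:33 and customs starts at 13:43, so security screening is first.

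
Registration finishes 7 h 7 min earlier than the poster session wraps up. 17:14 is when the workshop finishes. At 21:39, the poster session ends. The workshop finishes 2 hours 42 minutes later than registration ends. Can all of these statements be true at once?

Registration ends at 21:39 − 427 min = 14:32.
The workshop ends at 14:32 + 162 min = 17:14.
That matches the stated 17:14, so the schedule is consistent.

Yes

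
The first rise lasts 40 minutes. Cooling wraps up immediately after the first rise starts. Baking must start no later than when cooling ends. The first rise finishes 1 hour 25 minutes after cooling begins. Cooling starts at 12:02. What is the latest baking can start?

The first rise ends at 12:02 + 85 min = 13:27.
The first rise starts at 13:27 − 40 min = 12:47.
So cooling ends at 12:47.
Baking is bounded by cooling, so the latest it can start is 12:47.

12:47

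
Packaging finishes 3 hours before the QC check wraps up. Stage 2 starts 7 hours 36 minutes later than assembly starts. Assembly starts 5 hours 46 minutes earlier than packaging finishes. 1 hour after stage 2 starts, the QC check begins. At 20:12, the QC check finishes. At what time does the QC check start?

20:02

Packaging ends at 20:12 − 180 min = 17:12.
Assembly starts at 17:12 − 346 min = 11:26.
Stage 2 starts at 11:26 + 456 min = 19:02.
The QC check starts at 19:02 + 60 min = 20:02.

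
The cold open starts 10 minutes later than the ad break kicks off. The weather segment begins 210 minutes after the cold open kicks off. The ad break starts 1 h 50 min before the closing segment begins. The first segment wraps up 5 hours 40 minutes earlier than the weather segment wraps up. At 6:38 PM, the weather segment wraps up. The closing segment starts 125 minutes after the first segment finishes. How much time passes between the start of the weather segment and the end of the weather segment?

105 minutes

The first segment ends at 6:38 PM − 340 min = 12:58 PM.
The closing segment starts at 12:58 PM + 125 min = 3:03 PM.
The ad break starts at 3:03 PM − 110 min = 1:13 PM.
The cold open starts at 1:13 PM + 10 min = 1:23 PM.
The weather segment starts at 1:23 PM + 210 min = 4:53 PM.
From 4:53 PM to 6:38 PM is 105 minutes.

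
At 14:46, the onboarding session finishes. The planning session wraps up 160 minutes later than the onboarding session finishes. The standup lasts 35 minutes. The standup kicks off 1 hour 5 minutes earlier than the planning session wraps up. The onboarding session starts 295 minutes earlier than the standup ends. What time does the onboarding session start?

The planning session ends at 14:46 + 160 min = 17:26.
The standup starts at 17:26 − 65 min = 16:21.
The standup ends at 16:21 + 35 min = 16:56.
The onboarding session starts at 16:56 − 295 min = 12:01.

12:01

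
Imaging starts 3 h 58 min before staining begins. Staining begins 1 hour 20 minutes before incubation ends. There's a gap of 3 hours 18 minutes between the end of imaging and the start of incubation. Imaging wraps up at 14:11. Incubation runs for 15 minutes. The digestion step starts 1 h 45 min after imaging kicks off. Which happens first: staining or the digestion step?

Incubation starts at 14:11 + 198 min = 17:29.
Incubation ends at 17:29 + 15 min = 17:44.
Staining starts at 17:44 − 80 min = 16:24.
Imaging starts at 16:24 − 238 min = 12:26.
The digestion step starts at 12:26 + 105 min = 14:11.
Staining starts at 16:24 and the digestion step starts at 14:11, so the digestion step is first.

the digestion step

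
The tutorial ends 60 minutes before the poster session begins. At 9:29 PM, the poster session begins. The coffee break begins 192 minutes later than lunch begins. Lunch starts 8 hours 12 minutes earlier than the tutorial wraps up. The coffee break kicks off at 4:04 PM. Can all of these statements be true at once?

The tutorial ends at 9:29 PM − 60 min = 8:29 PM.
Lunch starts at 8:29 PM − 492 min = 12:17 PM.
The coffee break starts at 12:17 PM + 192 min = 3:29 PM.
But the coffee break is also said to start at 4:04 PM — a 35-minute conflict.

No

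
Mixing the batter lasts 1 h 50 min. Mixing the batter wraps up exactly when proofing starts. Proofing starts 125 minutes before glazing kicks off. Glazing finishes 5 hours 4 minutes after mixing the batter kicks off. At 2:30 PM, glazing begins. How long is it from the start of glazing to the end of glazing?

Proofing starts at 2:30 PM − 125 min = 12:25 PM.
So mixing the batter ends at 12:25 PM.
Mixing the batter starts at 12:25 PM − 110 min = 10:35 AM.
Glazing ends at 10:35 AM + 304 min = 3:39 PM.
From 2:30 PM to 3:39 PM is 69 minutes.

69 minutes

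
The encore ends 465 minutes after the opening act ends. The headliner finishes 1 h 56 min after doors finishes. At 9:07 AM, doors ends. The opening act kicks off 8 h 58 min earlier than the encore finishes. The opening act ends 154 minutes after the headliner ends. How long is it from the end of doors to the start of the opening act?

The headliner ends at 9:07 AM + 116 min = 11:03 AM.
The opening act ends at 11:03 AM + 154 min = 1:37 PM.
The encore ends at 1:37 PM + 465 min = 9:22 PM.
The opening act starts at 9:22 PM − 538 min = 12:24 PM.
From 9:07 AM to 12:24 PM is 197 minutes.

197 minutes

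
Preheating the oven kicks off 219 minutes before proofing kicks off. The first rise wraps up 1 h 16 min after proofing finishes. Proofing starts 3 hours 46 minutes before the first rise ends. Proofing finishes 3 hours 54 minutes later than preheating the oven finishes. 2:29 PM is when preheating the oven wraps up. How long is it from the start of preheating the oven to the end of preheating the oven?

135 minutes

Proofing ends at 2:29 PM + 234 min = 6:23 PM.
The first rise ends at 6:23 PM + 76 min = 7:39 PM.
Proofing starts at 7:39 PM − 226 min = 3:53 PM.
Preheating the oven starts at 3:53 PM − 219 min = 12:14 PM.
From 12:14 PM to 2:29 PM is 135 minutes.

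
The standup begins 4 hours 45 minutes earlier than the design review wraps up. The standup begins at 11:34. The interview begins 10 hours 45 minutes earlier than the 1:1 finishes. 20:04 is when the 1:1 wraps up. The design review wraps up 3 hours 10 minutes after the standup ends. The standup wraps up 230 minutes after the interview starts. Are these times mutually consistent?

Yes

The interview starts at 20:04 − 645 min = 09:19.
The standup ends at 09:19 + 230 min = 13:09.
The design review ends at 13:09 + 190 min = 16:19.
The standup starts at 16:19 − 285 min = 11:34.
That matches the stated 11:34, so the schedule is consistent.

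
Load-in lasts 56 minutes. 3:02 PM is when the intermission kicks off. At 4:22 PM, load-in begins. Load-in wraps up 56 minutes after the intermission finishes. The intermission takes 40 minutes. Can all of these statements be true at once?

The intermission ends at 3:02 PM + 40 min = 3:42 PM.
Load-in ends at 3:42 PM + 56 min = 4:38 PM.
Load-in starts at 4:38 PM − 56 min = 3:42 PM.
But load-in is also said to start at 4:22 PM — a 40-minute conflict.

No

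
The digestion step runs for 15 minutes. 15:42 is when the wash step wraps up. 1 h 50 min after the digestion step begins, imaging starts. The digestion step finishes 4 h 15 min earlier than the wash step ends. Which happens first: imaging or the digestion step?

the digestion step

The digestion step ends at 15:42 − 255 min = 11:27.
The digestion step starts at 11:27 − 15 min = 11:12.
Imaging starts at 11:12 + 110 min = 13:02.
Imaging starts at 13:02 and the digestion step starts at 11:12, so the digestion step is first.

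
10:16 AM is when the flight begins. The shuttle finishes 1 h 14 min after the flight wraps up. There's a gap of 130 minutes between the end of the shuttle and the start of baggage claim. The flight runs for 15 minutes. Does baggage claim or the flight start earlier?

The flight ends at 10:16 AM + 15 min = 10:31 AM.
The shuttle ends at 10:31 AM + 74 min = 11:45 AM.
Baggage claim starts at 11:45 AM + 130 min = 1:55 PM.
Baggage claim starts at 1:55 PM and the flight starts at 10:16 AM, so the flight is first.

the flight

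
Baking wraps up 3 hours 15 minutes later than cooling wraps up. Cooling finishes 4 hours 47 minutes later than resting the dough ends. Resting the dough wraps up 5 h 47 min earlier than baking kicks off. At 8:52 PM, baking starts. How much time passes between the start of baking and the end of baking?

135 minutes

Resting the dough ends at 8:52 PM − 347 min = 3:05 PM.
Cooling ends at 3:05 PM + 287 min = 7:52 PM.
Baking ends at 7:52 PM + 195 min = 11:07 PM.
From 8:52 PM to 11:07 PM is 135 minutes.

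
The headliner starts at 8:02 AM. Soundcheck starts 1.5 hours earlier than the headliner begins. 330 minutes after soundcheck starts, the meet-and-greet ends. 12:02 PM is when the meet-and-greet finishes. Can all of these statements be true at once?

Yes

Soundcheck starts at 8:02 AM − 90 min = 6:32 AM.
The meet-and-greet ends at 6:32 AM + 330 min = 12:02 PM.
That matches the stated 12:02 PM, so the schedule is consistent.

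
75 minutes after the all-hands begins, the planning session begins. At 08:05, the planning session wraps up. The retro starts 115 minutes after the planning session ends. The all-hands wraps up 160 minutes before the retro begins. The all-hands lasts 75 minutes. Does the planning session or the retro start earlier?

the planning session

The retro starts at 08:05 + 115 min = 10:00.
The all-hands ends at 10:00 − 160 min = 07:20.
The all-hands starts at 07:20 − 75 min = 06:05.
The planning session starts at 06:05 + 75 min = 07:20.
The planning session starts at 07:20 and the retro starts at 10:00, so the planning session is first.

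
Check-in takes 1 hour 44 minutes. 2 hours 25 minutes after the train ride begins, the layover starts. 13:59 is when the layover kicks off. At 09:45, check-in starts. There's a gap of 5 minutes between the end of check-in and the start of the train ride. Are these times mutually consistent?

Check-in ends at 09:45 + 104 min = 11:29.
The train ride starts at 11:29 + 5 min = 11:34.
The layover starts at 11:34 + 145 min = 13:59.
That matches the stated 13:59, so the schedule is consistent.

Yes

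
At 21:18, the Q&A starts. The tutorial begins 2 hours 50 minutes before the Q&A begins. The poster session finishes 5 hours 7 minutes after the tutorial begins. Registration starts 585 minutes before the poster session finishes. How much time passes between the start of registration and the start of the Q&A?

The tutorial starts at 21:18 − 170 min = 18:28.
The poster session ends at 18:28 + 307 min = 23:35.
Registration starts at 23:35 − 585 min = 13:50.
From 13:50 to 21:18 is 448 minutes.

448 minutes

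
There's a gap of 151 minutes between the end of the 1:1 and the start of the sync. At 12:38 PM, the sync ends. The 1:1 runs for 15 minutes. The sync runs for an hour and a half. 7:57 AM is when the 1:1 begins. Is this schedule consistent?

The 1:1 ends at 7:57 AM + 15 min = 8:12 AM.
The sync starts at 8:12 AM + 151 min = 10:43 AM.
The sync ends at 10:43 AM + 90 min = 12:13 PM.
But the sync is also said to end at 12:38 PM — a 25-minute conflict.

No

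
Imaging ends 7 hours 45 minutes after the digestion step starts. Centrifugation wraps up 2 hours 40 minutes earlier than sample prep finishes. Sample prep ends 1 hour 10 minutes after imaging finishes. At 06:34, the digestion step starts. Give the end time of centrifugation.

12:49

Imaging ends at 06:34 + 465 min = 14:19.
Sample prep ends at 14:19 + 70 min = 15:29.
Centrifugation ends at 15:29 − 160 min = 12:49.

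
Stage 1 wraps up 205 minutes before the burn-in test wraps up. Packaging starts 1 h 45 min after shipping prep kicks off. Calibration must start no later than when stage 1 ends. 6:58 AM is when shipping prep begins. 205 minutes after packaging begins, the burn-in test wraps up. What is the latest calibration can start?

Packaging starts at 6:58 AM + 105 min = 8:43 AM.
The burn-in test ends at 8:43 AM + 205 min = 12:08 PM.
Stage 1 ends at 12:08 PM − 205 min = 8:43 AM.
Calibration is bounded by stage 1, so the latest it can start is 8:43 AM.

8:43 AM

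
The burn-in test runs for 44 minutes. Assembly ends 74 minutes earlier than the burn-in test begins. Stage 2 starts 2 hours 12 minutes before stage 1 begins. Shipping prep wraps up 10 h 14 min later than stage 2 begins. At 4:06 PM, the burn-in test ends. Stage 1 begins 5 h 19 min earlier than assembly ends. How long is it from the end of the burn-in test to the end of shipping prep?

The burn-in test starts at 4:06 PM − 44 min = 3:22 PM.
Assembly ends at 3:22 PM − 74 min = 2:08 PM.
Stage 1 starts at 2:08 PM − 319 min = 8:49 AM.
Stage 2 starts at 8:49 AM − 132 min = 6:37 AM.
Shipping prep ends at 6:37 AM + 614 min = 4:51 PM.
From 4:06 PM to 4:51 PM is 45 minutes.

45 minutes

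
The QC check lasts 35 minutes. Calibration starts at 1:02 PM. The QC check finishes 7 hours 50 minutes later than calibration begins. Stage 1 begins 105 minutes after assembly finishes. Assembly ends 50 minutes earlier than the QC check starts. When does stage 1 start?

9:12 PM

The QC check ends at 1:02 PM + 470 min = 8:52 PM.
The QC check starts at 8:52 PM − 35 min = 8:17 PM.
Assembly ends at 8:17 PM − 50 min = 7:27 PM.
Stage 1 starts at 7:27 PM + 105 min = 9:12 PM.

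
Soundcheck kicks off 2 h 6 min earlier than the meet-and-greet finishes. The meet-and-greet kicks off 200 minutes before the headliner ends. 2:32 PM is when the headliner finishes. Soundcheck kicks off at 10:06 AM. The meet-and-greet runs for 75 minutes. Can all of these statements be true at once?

The meet-and-greet starts at 2:32 PM − 200 min = 11:12 AM.
The meet-and-greet ends at 11:12 AM + 75 min = 12:27 PM.
Soundcheck starts at 12:27 PM − 126 min = 10:21 AM.
But soundcheck is also said to start at 10:06 AM — a 15-minute conflict.

No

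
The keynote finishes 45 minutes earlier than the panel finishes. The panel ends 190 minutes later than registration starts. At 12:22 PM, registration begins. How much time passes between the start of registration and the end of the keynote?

The panel ends at 12:22 PM + 190 min = 3:32 PM.
The keynote ends at 3:32 PM − 45 min = 2:47 PM.
From 12:22 PM to 2:47 PM is 2 h 25 min.

2 h 25 min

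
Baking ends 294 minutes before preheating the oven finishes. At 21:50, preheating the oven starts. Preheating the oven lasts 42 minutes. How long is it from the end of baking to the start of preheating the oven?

252 minutes

Preheating the oven ends at 21:50 + 42 min = 22:32.
Baking ends at 22:32 − 294 min = 17:38.
From 17:38 to 21:50 is 252 minutes.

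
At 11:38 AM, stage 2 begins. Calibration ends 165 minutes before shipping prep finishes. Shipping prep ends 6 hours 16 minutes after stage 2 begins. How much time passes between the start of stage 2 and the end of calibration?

Shipping prep ends at 11:38 AM + 376 min = 5:54 PM.
Calibration ends at 5:54 PM − 165 min = 3:09 PM.
From 11:38 AM to 3:09 PM is 3 h 31 min.

3 h 31 min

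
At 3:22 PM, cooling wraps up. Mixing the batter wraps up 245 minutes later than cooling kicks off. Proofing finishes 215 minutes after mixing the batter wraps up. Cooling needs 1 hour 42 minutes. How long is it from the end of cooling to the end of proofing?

Cooling starts at 3:22 PM − 102 min = 1:40 PM.
Mixing the batter ends at 1:40 PM + 245 min = 5:45 PM.
Proofing ends at 5:45 PM + 215 min = 9:20 PM.
From 3:22 PM to 9:20 PM is 358 minutes.

358 minutes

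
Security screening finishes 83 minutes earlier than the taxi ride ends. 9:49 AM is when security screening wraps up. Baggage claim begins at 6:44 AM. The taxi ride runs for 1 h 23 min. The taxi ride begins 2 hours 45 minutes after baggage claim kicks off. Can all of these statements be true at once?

The taxi ride starts at 6:44 AM + 165 min = 9:29 AM.
The taxi ride ends at 9:29 AM + 83 min = 10:52 AM.
Security screening ends at 10:52 AM − 83 min = 9:29 AM.
But security screening is also said to end at 9:49 AM — a 20-minute conflict.

No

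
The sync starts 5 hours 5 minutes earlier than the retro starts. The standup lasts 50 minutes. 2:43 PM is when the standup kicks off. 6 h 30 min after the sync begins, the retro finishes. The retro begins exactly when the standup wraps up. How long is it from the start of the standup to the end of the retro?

2 hours 15 minutes

The standup ends at 2:43 PM + 50 min = 3:33 PM.
So the retro starts at 3:33 PM.
The sync starts at 3:33 PM − 305 min = 10:28 AM.
The retro ends at 10:28 AM + 390 min = 4:58 PM.
From 2:43 PM to 4:58 PM is 2 hours 15 minutes.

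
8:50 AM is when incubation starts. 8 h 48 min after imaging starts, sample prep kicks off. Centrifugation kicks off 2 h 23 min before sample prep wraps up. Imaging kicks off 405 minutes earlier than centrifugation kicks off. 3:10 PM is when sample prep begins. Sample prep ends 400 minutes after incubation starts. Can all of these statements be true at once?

Yes

Sample prep ends at 8:50 AM + 400 min = 3:30 PM.
Centrifugation starts at 3:30 PM − 143 min = 1:07 PM.
Imaging starts at 1:07 PM − 405 min = 6:22 AM.
Sample prep starts at 6:22 AM + 528 min = 3:10 PM.
That matches the stated 3:10 PM, so the schedule is consistent.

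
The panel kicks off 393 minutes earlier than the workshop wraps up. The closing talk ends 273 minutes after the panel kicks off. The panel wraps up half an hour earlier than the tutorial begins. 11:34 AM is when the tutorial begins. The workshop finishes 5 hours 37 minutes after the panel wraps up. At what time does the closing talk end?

The panel ends at 11:34 AM − 30 min = 11:04 AM.
The workshop ends at 11:04 AM + 337 min = 4:41 PM.
The panel starts at 4:41 PM − 393 min = 10:08 AM.
The closing talk ends at 10:08 AM + 273 min = 2:41 PM.

2:41 PM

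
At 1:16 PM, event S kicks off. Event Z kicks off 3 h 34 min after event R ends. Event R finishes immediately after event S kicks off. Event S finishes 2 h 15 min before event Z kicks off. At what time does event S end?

Event R ends at 1:16 PM.
Event Z starts at 1:16 PM + 214 min = 4:50 PM.
Event S ends at 4:50 PM − 135 min = 2:35 PM.

2:35 PM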